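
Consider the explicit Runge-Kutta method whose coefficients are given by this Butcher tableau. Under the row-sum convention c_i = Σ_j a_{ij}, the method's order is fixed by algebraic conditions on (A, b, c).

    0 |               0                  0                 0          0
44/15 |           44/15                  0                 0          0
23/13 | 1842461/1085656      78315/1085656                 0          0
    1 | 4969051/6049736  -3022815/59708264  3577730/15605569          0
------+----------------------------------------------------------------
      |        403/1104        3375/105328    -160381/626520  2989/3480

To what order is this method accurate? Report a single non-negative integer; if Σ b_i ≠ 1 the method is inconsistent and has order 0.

b = (403/1104, 3375/105328, -160381/626520, 2989/3480)
c = (0, 44/15, 23/13, 1)
Ac = (0, 0, 5221/24674, 1537/5978)
Σ b_i: 403/1104·1 + 3375/105328·1 + (-160381/626520)·1 + 2989/3480·1 = 1 ✓
b·c: 3375/105328·44/15 + (-160381/626520)·23/13 + 2989/3480·1 = 1/2 ✓
b·c²: 3375/105328·1936/225 + (-160381/626520)·529/169 + 2989/3480·1 = 1/3 ✓
b·Ac: (-160381/626520)·5221/24674 + 2989/3480·1537/5978 = 1/6 ✓
b·c³: 3375/105328·85184/3375 + (-160381/626520)·12167/2197 + 2989/3480·1 = 1/4 ✓
b·(c∘Ac): (-160381/626520)·120083/320762 + 2989/3480·1537/5978 = 1/8 ✓
b·Ac²: (-160381/626520)·114862/185055 + 2989/3480·12644/44835 = 1/12 ✓
b·A²c: 2989/3480·145/2989 = 1/24 ✓; 4 stages ⇒ order 4.

4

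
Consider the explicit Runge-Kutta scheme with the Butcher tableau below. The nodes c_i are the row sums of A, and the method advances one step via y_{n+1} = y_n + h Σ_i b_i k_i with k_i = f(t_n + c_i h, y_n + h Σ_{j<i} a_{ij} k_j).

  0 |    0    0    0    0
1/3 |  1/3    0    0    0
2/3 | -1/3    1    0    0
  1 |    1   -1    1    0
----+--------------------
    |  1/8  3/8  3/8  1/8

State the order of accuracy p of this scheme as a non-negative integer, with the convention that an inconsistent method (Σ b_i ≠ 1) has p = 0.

b = (1/8, 3/8, 3/8, 1/8)
c = (0, 1/3, 2/3, 1)
Ac = (0, 0, 1/3, 1/3)
Σ b_i: 1/8·1 + 3/8·1 + 3/8·1 + 1/8·1 = 1 ✓
b·c: 3/8·1/3 + 3/8·2/3 + 1/8·1 = 1/2 ✓
b·c²: 3/8·1/9 + 3/8·4/9 + 1/8·1 = 1/3 ✓
b·Ac: 3/8·1/3 + 1/8·1/3 = 1/6 ✓
b·c³: 3/8·1/27 + 3/8·8/27 + 1/8·1 = 1/4 ✓
b·(c∘Ac): 3/8·2/9 + 1/8·1/3 = 1/8 ✓
b·Ac²: 3/8·1/9 + 1/8·1/3 = 1/12 ✓
b·A²c: 1/8·1/3 = 1/24 ✓; 4 stages ⇒ order 4.

4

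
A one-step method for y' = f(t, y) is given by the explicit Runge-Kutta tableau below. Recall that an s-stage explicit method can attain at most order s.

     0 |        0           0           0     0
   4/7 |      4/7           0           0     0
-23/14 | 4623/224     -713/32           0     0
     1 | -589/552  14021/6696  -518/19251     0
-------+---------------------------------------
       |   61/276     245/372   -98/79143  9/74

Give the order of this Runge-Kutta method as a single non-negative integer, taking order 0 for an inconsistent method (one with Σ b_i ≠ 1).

4

b = (61/276, 245/372, -98/79143, 9/74)
c = (0, 4/7, -23/14, 1)
Ac = (0, 0, -713/56, 67/54)
Σ b_i: 61/276·1 + 245/372·1 + (-98/79143)·1 + 9/74·1 = 1 ✓
b·c: 245/372·4/7 + (-98/79143)·(-23/14) + 9/74·1 = 1/2 ✓
b·c²: 245/372·16/49 + (-98/79143)·529/196 + 9/74·1 = 1/3 ✓
b·Ac: (-98/79143)·(-713/56) + 9/74·67/54 = 1/6 ✓
b·c³: 245/372·64/343 + (-98/79143)·(-12167/2744) + 9/74·1 = 1/4 ✓
b·(c∘Ac): (-98/79143)·16399/784 + 9/74·67/54 = 1/8 ✓
b·Ac²: (-98/79143)·(-713/98) + 9/74·11/18 = 1/12 ✓
b·A²c: 9/74·37/108 = 1/24 ✓; 4 stages ⇒ order 4.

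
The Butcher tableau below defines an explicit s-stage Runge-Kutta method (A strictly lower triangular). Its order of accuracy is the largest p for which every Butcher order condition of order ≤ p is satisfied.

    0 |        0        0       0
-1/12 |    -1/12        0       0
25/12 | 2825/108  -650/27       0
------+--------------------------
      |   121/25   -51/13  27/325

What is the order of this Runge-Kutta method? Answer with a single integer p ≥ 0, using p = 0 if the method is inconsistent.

3

b = (121/25, -51/13, 27/325)
c = (0, -1/12, 25/12)
Ac = (0, 0, 325/162)
Σ b_i: 121/25·1 + (-51/13)·1 + 27/325·1 = 1 ✓
b·c: (-51/13)·(-1/12) + 27/325·25/12 = 1/2 ✓
b·c²: (-51/13)·1/144 + 27/325·625/144 = 1/3 ✓
b·Ac: 27/325·325/162 = 1/6 ✓; 3 stages ⇒ order 3.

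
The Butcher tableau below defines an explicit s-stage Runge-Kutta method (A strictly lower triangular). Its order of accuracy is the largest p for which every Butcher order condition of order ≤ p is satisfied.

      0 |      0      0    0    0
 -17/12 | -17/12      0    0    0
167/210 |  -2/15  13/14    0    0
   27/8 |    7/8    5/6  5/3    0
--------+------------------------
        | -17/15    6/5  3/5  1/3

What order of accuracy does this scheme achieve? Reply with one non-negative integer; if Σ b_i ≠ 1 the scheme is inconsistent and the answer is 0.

b = (-17/15, 6/5, 3/5, 1/3)
c = (0, -17/12, 167/210, 27/8)
Ac = (0, 0, -221/168, 73/504)
Σ b_i: (-17/15)·1 + 6/5·1 + 3/5·1 + 1/3·1 = 1 ✓
b·c: 6/5·(-17/12) + 3/5·167/210 + 1/3·27/8 = -137/1400 ≠ 1/2 ⇒ order 1.

1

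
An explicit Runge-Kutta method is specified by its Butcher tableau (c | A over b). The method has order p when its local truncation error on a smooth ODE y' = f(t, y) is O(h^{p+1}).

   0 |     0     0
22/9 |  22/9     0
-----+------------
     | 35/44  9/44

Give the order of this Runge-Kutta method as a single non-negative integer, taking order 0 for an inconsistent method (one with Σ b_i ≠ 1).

b = (35/44, 9/44)
c = (0, 22/9)
Σ b_i: 35/44·1 + 9/44·1 = 1 ✓
b·c: 9/44·22/9 = 1/2 ✓; 2 stages ⇒ order 2.

2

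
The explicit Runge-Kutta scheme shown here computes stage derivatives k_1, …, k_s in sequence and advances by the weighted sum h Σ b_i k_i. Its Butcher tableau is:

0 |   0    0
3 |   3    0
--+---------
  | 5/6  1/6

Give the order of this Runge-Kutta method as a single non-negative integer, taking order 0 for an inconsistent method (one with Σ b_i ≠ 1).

2

b = (5/6, 1/6)
c = (0, 3)
Σ b_i: 5/6·1 + 1/6·1 = 1 ✓
b·c: 1/6·3 = 1/2 ✓; 2 stages ⇒ order 2.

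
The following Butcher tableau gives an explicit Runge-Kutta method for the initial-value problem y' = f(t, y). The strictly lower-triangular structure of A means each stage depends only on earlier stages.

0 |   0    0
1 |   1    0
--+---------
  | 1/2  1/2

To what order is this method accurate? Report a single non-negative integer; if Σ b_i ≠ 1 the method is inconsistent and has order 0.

2

b = (1/2, 1/2)
c = (0, 1)
Σ b_i: 1/2·1 + 1/2·1 = 1 ✓
b·c: 1/2·1 = 1/2 ✓; 2 stages ⇒ order 2.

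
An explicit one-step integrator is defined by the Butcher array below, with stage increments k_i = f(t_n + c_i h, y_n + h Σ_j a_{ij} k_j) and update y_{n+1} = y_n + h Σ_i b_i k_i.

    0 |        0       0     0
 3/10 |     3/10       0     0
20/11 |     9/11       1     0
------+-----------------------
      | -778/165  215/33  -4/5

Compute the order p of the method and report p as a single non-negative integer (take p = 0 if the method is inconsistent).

b = (-778/165, 215/33, -4/5)
c = (0, 3/10, 20/11)
Ac = (0, 0, 3/10)
Σ b_i: (-778/165)·1 + 215/33·1 + (-4/5)·1 = 1 ✓
b·c: 215/33·3/10 + (-4/5)·20/11 = 1/2 ✓
b·c²: 215/33·9/100 + (-4/5)·400/121 = -4981/2420 ≠ 1/3 ⇒ order 2.
b·Ac: (-4/5)·3/10 = -6/25 ≠ 1/6

2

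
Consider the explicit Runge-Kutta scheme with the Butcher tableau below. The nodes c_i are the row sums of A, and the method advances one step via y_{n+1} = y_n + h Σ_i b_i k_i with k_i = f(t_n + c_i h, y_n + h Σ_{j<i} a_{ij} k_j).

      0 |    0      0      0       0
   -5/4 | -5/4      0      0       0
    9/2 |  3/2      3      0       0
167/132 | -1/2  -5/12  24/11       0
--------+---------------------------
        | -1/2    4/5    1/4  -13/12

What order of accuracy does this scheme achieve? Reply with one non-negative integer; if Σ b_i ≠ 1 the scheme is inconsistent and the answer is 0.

b = (-1/2, 4/5, 1/4, -13/12)
c = (0, -5/4, 9/2, 167/132)
Ac = (0, 0, -15/4, 5459/528)
Σ b_i: (-1/2)·1 + 4/5·1 + 1/4·1 + (-13/12)·1 = -8/15 ≠ 1 ⇒ order 0.

0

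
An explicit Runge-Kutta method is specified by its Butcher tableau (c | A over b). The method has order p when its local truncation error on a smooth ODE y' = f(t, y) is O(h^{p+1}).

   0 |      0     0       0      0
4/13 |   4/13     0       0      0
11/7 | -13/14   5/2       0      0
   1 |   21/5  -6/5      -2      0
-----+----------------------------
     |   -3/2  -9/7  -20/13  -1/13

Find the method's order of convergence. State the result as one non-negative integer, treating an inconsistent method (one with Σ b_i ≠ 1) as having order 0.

0

b = (-3/2, -9/7, -20/13, -1/13)
c = (0, 4/13, 11/7, 1)
Ac = (0, 0, 10/13, -1598/455)
Σ b_i: (-3/2)·1 + (-9/7)·1 + (-20/13)·1 + (-1/13)·1 = -801/182 ≠ 1 ⇒ order 0.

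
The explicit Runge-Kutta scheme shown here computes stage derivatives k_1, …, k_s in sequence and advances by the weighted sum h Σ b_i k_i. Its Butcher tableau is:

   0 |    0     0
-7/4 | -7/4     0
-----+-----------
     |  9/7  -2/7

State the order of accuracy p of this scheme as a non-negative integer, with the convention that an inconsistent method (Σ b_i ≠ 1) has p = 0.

b = (9/7, -2/7)
c = (0, -7/4)
Σ b_i: 9/7·1 + (-2/7)·1 = 1 ✓
b·c: (-2/7)·(-7/4) = 1/2 ✓; 2 stages ⇒ order 2.

2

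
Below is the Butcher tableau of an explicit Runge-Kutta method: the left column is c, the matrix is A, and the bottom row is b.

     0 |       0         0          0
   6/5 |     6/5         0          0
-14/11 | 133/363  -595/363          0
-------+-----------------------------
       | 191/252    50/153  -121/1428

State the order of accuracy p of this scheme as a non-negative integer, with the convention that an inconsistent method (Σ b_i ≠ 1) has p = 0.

b = (191/252, 50/153, -121/1428)
c = (0, 6/5, -14/11)
Ac = (0, 0, -238/121)
Σ b_i: 191/252·1 + 50/153·1 + (-121/1428)·1 = 1 ✓
b·c: 50/153·6/5 + (-121/1428)·(-14/11) = 1/2 ✓
b·c²: 50/153·36/25 + (-121/1428)·196/121 = 1/3 ✓
b·Ac: (-121/1428)·(-238/121) = 1/6 ✓; 3 stages ⇒ order 3.

3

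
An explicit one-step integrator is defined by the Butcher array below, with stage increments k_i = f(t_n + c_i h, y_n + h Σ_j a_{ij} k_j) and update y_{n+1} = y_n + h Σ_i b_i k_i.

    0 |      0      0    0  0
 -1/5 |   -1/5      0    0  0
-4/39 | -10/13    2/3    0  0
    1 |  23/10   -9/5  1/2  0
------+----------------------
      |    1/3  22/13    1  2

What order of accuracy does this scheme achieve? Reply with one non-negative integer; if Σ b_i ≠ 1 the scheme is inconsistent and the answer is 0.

b = (1/3, 22/13, 1, 2)
c = (0, -1/5, -4/39, 1)
Ac = (0, 0, -2/15, 301/975)
Σ b_i: 1/3·1 + 22/13·1 + 1·1 + 2·1 = 196/39 ≠ 1 ⇒ order 0.

0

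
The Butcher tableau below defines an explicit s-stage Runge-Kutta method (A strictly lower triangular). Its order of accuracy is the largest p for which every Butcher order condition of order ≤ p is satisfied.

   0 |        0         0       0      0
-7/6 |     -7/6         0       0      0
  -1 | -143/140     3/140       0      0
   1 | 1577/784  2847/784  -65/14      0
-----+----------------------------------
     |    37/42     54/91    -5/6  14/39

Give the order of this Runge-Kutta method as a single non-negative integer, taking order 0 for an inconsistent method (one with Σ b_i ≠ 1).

4

b = (37/42, 54/91, -5/6, 14/39)
c = (0, -7/6, -1, 1)
Ac = (0, 0, -1/40, 13/32)
Σ b_i: 37/42·1 + 54/91·1 + (-5/6)·1 + 14/39·1 = 1 ✓
b·c: 54/91·(-7/6) + (-5/6)·(-1) + 14/39·1 = 1/2 ✓
b·c²: 54/91·49/36 + (-5/6)·1 + 14/39·1 = 1/3 ✓
b·Ac: (-5/6)·(-1/40) + 14/39·13/32 = 1/6 ✓
b·c³: 54/91·(-343/216) + (-5/6)·(-1) + 14/39·1 = 1/4 ✓
b·(c∘Ac): (-5/6)·1/40 + 14/39·13/32 = 1/8 ✓
b·Ac²: (-5/6)·7/240 + 14/39·403/1344 = 1/12 ✓
b·A²c: 14/39·13/112 = 1/24 ✓; 4 stages ⇒ order 4.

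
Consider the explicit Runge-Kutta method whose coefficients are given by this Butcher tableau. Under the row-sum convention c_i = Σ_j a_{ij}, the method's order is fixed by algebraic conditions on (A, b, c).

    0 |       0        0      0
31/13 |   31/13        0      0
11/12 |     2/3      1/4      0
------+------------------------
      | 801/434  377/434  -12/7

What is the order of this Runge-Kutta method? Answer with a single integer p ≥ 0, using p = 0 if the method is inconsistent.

2

b = (801/434, 377/434, -12/7)
c = (0, 31/13, 11/12)
Ac = (0, 0, 31/52)
Σ b_i: 801/434·1 + 377/434·1 + (-12/7)·1 = 1 ✓
b·c: 377/434·31/13 + (-12/7)·11/12 = 1/2 ✓
b·c²: 377/434·961/169 + (-12/7)·121/144 = 3821/1092 ≠ 1/3 ⇒ order 2.
b·Ac: (-12/7)·31/52 = -93/91 ≠ 1/6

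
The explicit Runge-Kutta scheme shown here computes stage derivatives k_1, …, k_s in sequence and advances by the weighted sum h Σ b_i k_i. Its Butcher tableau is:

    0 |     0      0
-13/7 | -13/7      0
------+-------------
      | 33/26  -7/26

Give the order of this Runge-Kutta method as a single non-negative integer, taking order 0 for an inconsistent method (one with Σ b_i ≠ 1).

2

b = (33/26, -7/26)
c = (0, -13/7)
Σ b_i: 33/26·1 + (-7/26)·1 = 1 ✓
b·c: (-7/26)·(-13/7) = 1/2 ✓; 2 stages ⇒ order 2.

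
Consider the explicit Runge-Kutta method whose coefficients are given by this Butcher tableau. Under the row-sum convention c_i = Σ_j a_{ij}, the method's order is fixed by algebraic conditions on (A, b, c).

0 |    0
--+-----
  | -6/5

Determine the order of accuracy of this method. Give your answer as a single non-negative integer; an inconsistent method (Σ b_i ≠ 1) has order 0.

b = (-6/5)
c = (0)
Σ b_i: (-6/5)·1 = -6/5 ≠ 1 ⇒ order 0.

0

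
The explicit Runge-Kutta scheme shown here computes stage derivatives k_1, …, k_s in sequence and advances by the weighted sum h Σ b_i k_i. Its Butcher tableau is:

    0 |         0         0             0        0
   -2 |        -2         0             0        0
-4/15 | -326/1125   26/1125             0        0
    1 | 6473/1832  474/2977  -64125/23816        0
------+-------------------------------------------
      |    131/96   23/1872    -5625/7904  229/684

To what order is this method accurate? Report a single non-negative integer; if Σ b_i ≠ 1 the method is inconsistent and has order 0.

4

b = (131/96, 23/1872, -5625/7904, 229/684)
c = (0, -2, -4/15, 1)
Ac = (0, 0, -52/1125, 183/458)
Σ b_i: 131/96·1 + 23/1872·1 + (-5625/7904)·1 + 229/684·1 = 1 ✓
b·c: 23/1872·(-2) + (-5625/7904)·(-4/15) + 229/684·1 = 1/2 ✓
b·c²: 23/1872·4 + (-5625/7904)·16/225 + 229/684·1 = 1/3 ✓
b·Ac: (-5625/7904)·(-52/1125) + 229/684·183/458 = 1/6 ✓
b·c³: 23/1872·(-8) + (-5625/7904)·(-64/3375) + 229/684·1 = 1/4 ✓
b·(c∘Ac): (-5625/7904)·208/16875 + 229/684·183/458 = 1/8 ✓
b·Ac²: (-5625/7904)·104/1125 + 229/684·102/229 = 1/12 ✓
b·A²c: 229/684·57/458 = 1/24 ✓; 4 stages ⇒ order 4.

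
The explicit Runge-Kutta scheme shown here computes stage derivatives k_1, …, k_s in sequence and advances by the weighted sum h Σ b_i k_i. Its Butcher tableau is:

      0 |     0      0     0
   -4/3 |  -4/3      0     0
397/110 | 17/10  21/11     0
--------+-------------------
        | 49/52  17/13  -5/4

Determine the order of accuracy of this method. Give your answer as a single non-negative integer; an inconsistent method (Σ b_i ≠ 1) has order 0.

1

b = (49/52, 17/13, -5/4)
c = (0, -4/3, 397/110)
Ac = (0, 0, -28/11)
Σ b_i: 49/52·1 + 17/13·1 + (-5/4)·1 = 1 ✓
b·c: 17/13·(-4/3) + (-5/4)·397/110 = -21467/3432 ≠ 1/2 ⇒ order 1.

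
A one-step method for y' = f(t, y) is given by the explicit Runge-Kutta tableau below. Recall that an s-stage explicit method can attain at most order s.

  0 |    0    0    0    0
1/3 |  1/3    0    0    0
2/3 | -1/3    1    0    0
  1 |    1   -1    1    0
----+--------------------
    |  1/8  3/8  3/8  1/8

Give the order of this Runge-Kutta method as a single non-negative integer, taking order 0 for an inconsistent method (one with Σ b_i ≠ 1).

b = (1/8, 3/8, 3/8, 1/8)
c = (0, 1/3, 2/3, 1)
Ac = (0, 0, 1/3, 1/3)
Σ b_i: 1/8·1 + 3/8·1 + 3/8·1 + 1/8·1 = 1 ✓
b·c: 3/8·1/3 + 3/8·2/3 + 1/8·1 = 1/2 ✓
b·c²: 3/8·1/9 + 3/8·4/9 + 1/8·1 = 1/3 ✓
b·Ac: 3/8·1/3 + 1/8·1/3 = 1/6 ✓
b·c³: 3/8·1/27 + 3/8·8/27 + 1/8·1 = 1/4 ✓
b·(c∘Ac): 3/8·2/9 + 1/8·1/3 = 1/8 ✓
b·Ac²: 3/8·1/9 + 1/8·1/3 = 1/12 ✓
b·A²c: 1/8·1/3 = 1/24 ✓; 4 stages ⇒ order 4.

4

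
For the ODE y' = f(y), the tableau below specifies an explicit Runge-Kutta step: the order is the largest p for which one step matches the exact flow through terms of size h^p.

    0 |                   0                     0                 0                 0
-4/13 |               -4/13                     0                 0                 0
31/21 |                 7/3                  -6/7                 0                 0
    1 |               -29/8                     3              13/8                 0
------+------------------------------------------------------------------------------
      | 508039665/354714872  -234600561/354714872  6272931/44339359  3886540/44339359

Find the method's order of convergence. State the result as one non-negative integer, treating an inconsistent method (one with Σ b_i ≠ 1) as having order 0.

3

b = (508039665/354714872, -234600561/354714872, 6272931/44339359, 3886540/44339359)
c = (0, -4/13, 31/21, 1)
Ac = (0, 0, 24/91, 3223/2184)
Σ b_i: 508039665/354714872·1 + (-234600561/354714872)·1 + 6272931/44339359·1 + 3886540/44339359·1 = 1 ✓
b·c: (-234600561/354714872)·(-4/13) + 6272931/44339359·31/21 + 3886540/44339359·1 = 1/2 ✓
b·c²: (-234600561/354714872)·16/169 + 6272931/44339359·961/441 + 3886540/44339359·1 = 1/3 ✓
b·Ac: 6272931/44339359·24/91 + 3886540/44339359·3223/2184 = 1/6 ✓
b·c³: (-234600561/354714872)·(-64/2197) + 6272931/44339359·29791/9261 + 3886540/44339359·1 = 20409240895/36313935021 ≠ 1/4 ⇒ order 3.
b·(c∘Ac): 6272931/44339359·248/637 + 3886540/44339359·3223/2184 = 637860787/3458470002 ≠ 1/8
b·Ac²: 6272931/44339359·(-96/1183) + 3886540/44339359·2280661/596232 = 23517501949/72627870042 ≠ 1/12
b·A²c: 3886540/44339359·3/7 = 1665660/44339359 ≠ 1/24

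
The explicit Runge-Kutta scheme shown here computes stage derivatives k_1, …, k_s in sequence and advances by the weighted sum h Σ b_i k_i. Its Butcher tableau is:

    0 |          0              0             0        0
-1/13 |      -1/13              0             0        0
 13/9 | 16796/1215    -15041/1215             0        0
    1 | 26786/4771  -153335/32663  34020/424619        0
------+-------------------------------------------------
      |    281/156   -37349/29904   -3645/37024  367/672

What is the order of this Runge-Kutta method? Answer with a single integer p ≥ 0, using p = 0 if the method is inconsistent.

4

b = (281/156, -37349/29904, -3645/37024, 367/672)
c = (0, -1/13, 13/9, 1)
Ac = (0, 0, 1157/1215, 175/367)
Σ b_i: 281/156·1 + (-37349/29904)·1 + (-3645/37024)·1 + 367/672·1 = 1 ✓
b·c: (-37349/29904)·(-1/13) + (-3645/37024)·13/9 + 367/672·1 = 1/2 ✓
b·c²: (-37349/29904)·1/169 + (-3645/37024)·169/81 + 367/672·1 = 1/3 ✓
b·Ac: (-3645/37024)·1157/1215 + 367/672·175/367 = 1/6 ✓
b·c³: (-37349/29904)·(-1/2197) + (-3645/37024)·2197/729 + 367/672·1 = 1/4 ✓
b·(c∘Ac): (-3645/37024)·15041/10935 + 367/672·175/367 = 1/8 ✓
b·Ac²: (-3645/37024)·(-89/1215) + 367/672·665/4771 = 1/12 ✓
b·A²c: 367/672·28/367 = 1/24 ✓; 4 stages ⇒ order 4.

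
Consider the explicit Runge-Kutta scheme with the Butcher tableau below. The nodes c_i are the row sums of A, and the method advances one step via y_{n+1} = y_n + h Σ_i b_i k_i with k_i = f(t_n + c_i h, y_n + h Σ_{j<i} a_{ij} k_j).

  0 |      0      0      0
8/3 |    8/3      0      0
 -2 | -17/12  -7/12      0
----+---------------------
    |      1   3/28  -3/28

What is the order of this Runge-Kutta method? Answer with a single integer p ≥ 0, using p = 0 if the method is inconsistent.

3

b = (1, 3/28, -3/28)
c = (0, 8/3, -2)
Ac = (0, 0, -14/9)
Σ b_i: 1·1 + 3/28·1 + (-3/28)·1 = 1 ✓
b·c: 3/28·8/3 + (-3/28)·(-2) = 1/2 ✓
b·c²: 3/28·64/9 + (-3/28)·4 = 1/3 ✓
b·Ac: (-3/28)·(-14/9) = 1/6 ✓; 3 stages ⇒ order 3.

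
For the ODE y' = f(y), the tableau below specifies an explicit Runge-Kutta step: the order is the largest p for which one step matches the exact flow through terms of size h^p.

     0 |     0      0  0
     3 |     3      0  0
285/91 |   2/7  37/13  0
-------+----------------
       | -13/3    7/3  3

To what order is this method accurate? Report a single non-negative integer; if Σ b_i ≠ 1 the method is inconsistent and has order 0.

1

b = (-13/3, 7/3, 3)
c = (0, 3, 285/91)
Ac = (0, 0, 111/13)
Σ b_i: (-13/3)·1 + 7/3·1 + 3·1 = 1 ✓
b·c: 7/3·3 + 3·285/91 = 1492/91 ≠ 1/2 ⇒ order 1.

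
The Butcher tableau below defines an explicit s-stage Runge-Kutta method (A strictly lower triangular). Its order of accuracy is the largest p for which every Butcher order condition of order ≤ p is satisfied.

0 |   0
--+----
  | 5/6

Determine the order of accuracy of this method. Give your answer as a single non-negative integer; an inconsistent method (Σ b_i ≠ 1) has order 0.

b = (5/6)
c = (0)
Σ b_i: 5/6·1 = 5/6 ≠ 1 ⇒ order 0.

0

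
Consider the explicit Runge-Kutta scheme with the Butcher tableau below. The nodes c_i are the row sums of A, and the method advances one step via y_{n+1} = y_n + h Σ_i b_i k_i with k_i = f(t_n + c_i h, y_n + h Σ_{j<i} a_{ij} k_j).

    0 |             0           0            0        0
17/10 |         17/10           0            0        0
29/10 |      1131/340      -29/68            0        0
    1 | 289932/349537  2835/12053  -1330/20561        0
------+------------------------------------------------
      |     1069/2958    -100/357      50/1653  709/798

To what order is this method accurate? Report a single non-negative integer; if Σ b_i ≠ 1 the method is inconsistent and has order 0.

4

b = (1069/2958, -100/357, 50/1653, 709/798)
c = (0, 17/10, 29/10, 1)
Ac = (0, 0, -29/40, 301/1418)
Σ b_i: 1069/2958·1 + (-100/357)·1 + 50/1653·1 + 709/798·1 = 1 ✓
b·c: (-100/357)·17/10 + 50/1653·29/10 + 709/798·1 = 1/2 ✓
b·c²: (-100/357)·289/100 + 50/1653·841/100 + 709/798·1 = 1/3 ✓
b·Ac: 50/1653·(-29/40) + 709/798·301/1418 = 1/6 ✓
b·c³: (-100/357)·4913/1000 + 50/1653·24389/1000 + 709/798·1 = 1/4 ✓
b·(c∘Ac): 50/1653·(-841/400) + 709/798·301/1418 = 1/8 ✓
b·Ac²: 50/1653·(-493/400) + 709/798·385/2836 = 1/12 ✓
b·A²c: 709/798·133/2836 = 1/24 ✓; 4 stages ⇒ order 4.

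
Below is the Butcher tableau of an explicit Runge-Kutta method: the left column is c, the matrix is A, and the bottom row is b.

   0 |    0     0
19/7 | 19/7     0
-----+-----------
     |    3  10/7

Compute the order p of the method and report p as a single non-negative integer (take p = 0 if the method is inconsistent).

0

b = (3, 10/7)
c = (0, 19/7)
Σ b_i: 3·1 + 10/7·1 = 31/7 ≠ 1 ⇒ order 0.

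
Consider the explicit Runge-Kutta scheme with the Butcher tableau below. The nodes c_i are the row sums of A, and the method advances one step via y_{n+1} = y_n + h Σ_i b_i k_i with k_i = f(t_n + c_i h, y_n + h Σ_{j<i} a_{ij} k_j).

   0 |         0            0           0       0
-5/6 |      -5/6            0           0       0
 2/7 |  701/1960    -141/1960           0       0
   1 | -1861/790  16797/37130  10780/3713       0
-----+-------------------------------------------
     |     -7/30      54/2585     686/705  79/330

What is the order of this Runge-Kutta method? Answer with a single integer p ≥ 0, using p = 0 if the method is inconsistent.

4

b = (-7/30, 54/2585, 686/705, 79/330)
c = (0, -5/6, 2/7, 1)
Ac = (0, 0, 47/784, 143/316)
Σ b_i: (-7/30)·1 + 54/2585·1 + 686/705·1 + 79/330·1 = 1 ✓
b·c: 54/2585·(-5/6) + 686/705·2/7 + 79/330·1 = 1/2 ✓
b·c²: 54/2585·25/36 + 686/705·4/49 + 79/330·1 = 1/3 ✓
b·Ac: 686/705·47/784 + 79/330·143/316 = 1/6 ✓
b·c³: 54/2585·(-125/216) + 686/705·8/343 + 79/330·1 = 1/4 ✓
b·(c∘Ac): 686/705·47/2744 + 79/330·143/316 = 1/8 ✓
b·Ac²: 686/705·(-235/4704) + 79/330·1045/1896 = 1/12 ✓
b·A²c: 79/330·55/316 = 1/24 ✓; 4 stages ⇒ order 4.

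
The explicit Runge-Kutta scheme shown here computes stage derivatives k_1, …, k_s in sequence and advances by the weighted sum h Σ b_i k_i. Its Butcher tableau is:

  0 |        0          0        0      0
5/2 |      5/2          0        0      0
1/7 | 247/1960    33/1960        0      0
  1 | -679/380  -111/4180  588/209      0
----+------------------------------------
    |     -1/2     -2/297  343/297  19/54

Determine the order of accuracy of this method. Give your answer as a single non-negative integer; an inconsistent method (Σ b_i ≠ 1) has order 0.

b = (-1/2, -2/297, 343/297, 19/54)
c = (0, 5/2, 1/7, 1)
Ac = (0, 0, 33/784, 51/152)
Σ b_i: (-1/2)·1 + (-2/297)·1 + 343/297·1 + 19/54·1 = 1 ✓
b·c: (-2/297)·5/2 + 343/297·1/7 + 19/54·1 = 1/2 ✓
b·c²: (-2/297)·25/4 + 343/297·1/49 + 19/54·1 = 1/3 ✓
b·Ac: 343/297·33/784 + 19/54·51/152 = 1/6 ✓
b·c³: (-2/297)·125/8 + 343/297·1/343 + 19/54·1 = 1/4 ✓
b·(c∘Ac): 343/297·33/5488 + 19/54·51/152 = 1/8 ✓
b·Ac²: 343/297·165/1568 + 19/54·(-33/304) = 1/12 ✓
b·A²c: 19/54·9/76 = 1/24 ✓; 4 stages ⇒ order 4.

4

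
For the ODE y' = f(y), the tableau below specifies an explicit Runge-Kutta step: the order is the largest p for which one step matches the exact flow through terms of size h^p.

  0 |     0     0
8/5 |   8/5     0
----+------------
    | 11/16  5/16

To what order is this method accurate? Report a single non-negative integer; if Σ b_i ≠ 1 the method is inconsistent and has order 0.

b = (11/16, 5/16)
c = (0, 8/5)
Σ b_i: 11/16·1 + 5/16·1 = 1 ✓
b·c: 5/16·8/5 = 1/2 ✓; 2 stages ⇒ order 2.

2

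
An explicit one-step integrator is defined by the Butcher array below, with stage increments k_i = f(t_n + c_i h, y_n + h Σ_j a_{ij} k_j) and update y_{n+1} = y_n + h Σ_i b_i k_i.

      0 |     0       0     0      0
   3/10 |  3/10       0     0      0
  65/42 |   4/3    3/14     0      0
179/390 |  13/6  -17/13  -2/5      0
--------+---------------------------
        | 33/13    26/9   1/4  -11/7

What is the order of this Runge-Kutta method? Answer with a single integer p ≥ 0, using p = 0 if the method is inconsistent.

0

b = (33/13, 26/9, 1/4, -11/7)
c = (0, 3/10, 65/42, 179/390)
Ac = (0, 0, 9/140, -2761/2730)
Σ b_i: 33/13·1 + 26/9·1 + 1/4·1 + (-11/7)·1 = 13451/3276 ≠ 1 ⇒ order 0.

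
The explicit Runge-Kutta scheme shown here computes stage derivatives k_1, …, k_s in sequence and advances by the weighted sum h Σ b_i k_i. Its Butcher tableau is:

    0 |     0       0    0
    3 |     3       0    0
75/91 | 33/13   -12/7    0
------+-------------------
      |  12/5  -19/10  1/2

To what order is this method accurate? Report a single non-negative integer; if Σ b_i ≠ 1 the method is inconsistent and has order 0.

b = (12/5, -19/10, 1/2)
c = (0, 3, 75/91)
Ac = (0, 0, -36/7)
Σ b_i: 12/5·1 + (-19/10)·1 + 1/2·1 = 1 ✓
b·c: (-19/10)·3 + 1/2·75/91 = -2406/455 ≠ 1/2 ⇒ order 1.

1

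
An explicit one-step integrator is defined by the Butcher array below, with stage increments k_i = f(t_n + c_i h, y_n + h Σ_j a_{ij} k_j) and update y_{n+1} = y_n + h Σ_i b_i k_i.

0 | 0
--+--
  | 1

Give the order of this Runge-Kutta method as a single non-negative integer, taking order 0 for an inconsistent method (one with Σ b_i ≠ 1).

b = (1)
c = (0)
Σ b_i: 1·1 = 1 ✓; 1 stage ⇒ order 1.

1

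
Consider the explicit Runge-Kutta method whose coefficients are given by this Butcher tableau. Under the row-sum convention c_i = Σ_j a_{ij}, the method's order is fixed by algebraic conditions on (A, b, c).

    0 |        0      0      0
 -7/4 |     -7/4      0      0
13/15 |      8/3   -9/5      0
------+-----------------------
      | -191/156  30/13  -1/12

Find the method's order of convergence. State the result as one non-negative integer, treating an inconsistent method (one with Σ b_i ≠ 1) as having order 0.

1

b = (-191/156, 30/13, -1/12)
c = (0, -7/4, 13/15)
Ac = (0, 0, 63/20)
Σ b_i: (-191/156)·1 + 30/13·1 + (-1/12)·1 = 1 ✓
b·c: 30/13·(-7/4) + (-1/12)·13/15 = -9619/2340 ≠ 1/2 ⇒ order 1.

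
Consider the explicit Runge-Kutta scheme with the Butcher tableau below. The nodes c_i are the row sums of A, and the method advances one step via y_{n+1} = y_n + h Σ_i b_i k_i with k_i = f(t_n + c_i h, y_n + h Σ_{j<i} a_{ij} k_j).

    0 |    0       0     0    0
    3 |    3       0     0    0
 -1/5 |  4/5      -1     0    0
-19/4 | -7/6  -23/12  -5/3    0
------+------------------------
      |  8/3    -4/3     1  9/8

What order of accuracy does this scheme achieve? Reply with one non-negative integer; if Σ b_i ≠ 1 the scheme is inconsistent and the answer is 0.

0

b = (8/3, -4/3, 1, 9/8)
c = (0, 3, -1/5, -19/4)
Ac = (0, 0, -3, -65/12)
Σ b_i: 8/3·1 + (-4/3)·1 + 1·1 + 9/8·1 = 83/24 ≠ 1 ⇒ order 0.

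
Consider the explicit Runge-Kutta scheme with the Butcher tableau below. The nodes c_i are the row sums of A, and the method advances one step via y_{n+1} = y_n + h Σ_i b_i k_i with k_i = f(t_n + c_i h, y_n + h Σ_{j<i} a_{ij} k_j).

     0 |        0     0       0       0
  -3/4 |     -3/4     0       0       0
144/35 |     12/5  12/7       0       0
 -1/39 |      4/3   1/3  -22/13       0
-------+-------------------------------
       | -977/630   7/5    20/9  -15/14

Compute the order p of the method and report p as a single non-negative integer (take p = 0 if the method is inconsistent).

1

b = (-977/630, 7/5, 20/9, -15/14)
c = (0, -3/4, 144/35, -1/39)
Ac = (0, 0, -9/7, -13127/1820)
Σ b_i: (-977/630)·1 + 7/5·1 + 20/9·1 + (-15/14)·1 = 1 ✓
b·c: 7/5·(-3/4) + 20/9·144/35 + (-15/14)·(-1/39) = 14779/1820 ≠ 1/2 ⇒ order 1.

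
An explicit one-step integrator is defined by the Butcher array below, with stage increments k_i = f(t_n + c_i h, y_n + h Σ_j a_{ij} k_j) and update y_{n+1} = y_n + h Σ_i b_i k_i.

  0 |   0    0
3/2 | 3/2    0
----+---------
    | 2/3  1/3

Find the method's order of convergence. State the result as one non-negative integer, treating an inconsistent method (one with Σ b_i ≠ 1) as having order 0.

b = (2/3, 1/3)
c = (0, 3/2)
Σ b_i: 2/3·1 + 1/3·1 = 1 ✓
b·c: 1/3·3/2 = 1/2 ✓; 2 stages ⇒ order 2.

2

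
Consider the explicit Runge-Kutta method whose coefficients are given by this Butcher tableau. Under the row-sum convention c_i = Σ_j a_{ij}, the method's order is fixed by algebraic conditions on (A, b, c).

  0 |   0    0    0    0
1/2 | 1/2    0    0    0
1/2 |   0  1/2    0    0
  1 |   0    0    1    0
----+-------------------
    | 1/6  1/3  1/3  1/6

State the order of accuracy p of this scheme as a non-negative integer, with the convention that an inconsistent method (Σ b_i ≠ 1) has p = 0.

b = (1/6, 1/3, 1/3, 1/6)
c = (0, 1/2, 1/2, 1)
Ac = (0, 0, 1/4, 1/2)
Σ b_i: 1/6·1 + 1/3·1 + 1/3·1 + 1/6·1 = 1 ✓
b·c: 1/3·1/2 + 1/3·1/2 + 1/6·1 = 1/2 ✓
b·c²: 1/3·1/4 + 1/3·1/4 + 1/6·1 = 1/3 ✓
b·Ac: 1/3·1/4 + 1/6·1/2 = 1/6 ✓
b·c³: 1/3·1/8 + 1/3·1/8 + 1/6·1 = 1/4 ✓
b·(c∘Ac): 1/3·1/8 + 1/6·1/2 = 1/8 ✓
b·Ac²: 1/3·1/8 + 1/6·1/4 = 1/12 ✓
b·A²c: 1/6·1/4 = 1/24 ✓; 4 stages ⇒ order 4.

4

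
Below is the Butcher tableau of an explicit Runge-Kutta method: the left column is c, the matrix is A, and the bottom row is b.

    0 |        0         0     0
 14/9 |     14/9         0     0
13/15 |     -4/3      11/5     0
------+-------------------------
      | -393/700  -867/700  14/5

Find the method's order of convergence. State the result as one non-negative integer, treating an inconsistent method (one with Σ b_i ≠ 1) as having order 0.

b = (-393/700, -867/700, 14/5)
c = (0, 14/9, 13/15)
Ac = (0, 0, 154/45)
Σ b_i: (-393/700)·1 + (-867/700)·1 + 14/5·1 = 1 ✓
b·c: (-867/700)·14/9 + 14/5·13/15 = 1/2 ✓
b·c²: (-867/700)·196/81 + 14/5·169/225 = -3017/3375 ≠ 1/3 ⇒ order 2.
b·Ac: 14/5·154/45 = 2156/225 ≠ 1/6

2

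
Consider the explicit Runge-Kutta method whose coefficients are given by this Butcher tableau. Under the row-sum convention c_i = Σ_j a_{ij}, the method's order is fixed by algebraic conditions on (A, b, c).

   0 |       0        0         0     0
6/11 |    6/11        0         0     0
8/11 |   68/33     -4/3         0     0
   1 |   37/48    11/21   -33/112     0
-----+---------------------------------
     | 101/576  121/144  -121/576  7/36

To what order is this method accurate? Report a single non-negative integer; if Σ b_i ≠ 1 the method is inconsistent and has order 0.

4

b = (101/576, 121/144, -121/576, 7/36)
c = (0, 6/11, 8/11, 1)
Ac = (0, 0, -8/11, 1/14)
Σ b_i: 101/576·1 + 121/144·1 + (-121/576)·1 + 7/36·1 = 1 ✓
b·c: 121/144·6/11 + (-121/576)·8/11 + 7/36·1 = 1/2 ✓
b·c²: 121/144·36/121 + (-121/576)·64/121 + 7/36·1 = 1/3 ✓
b·Ac: (-121/576)·(-8/11) + 7/36·1/14 = 1/6 ✓
b·c³: 121/144·216/1331 + (-121/576)·512/1331 + 7/36·1 = 1/4 ✓
b·(c∘Ac): (-121/576)·(-64/121) + 7/36·1/14 = 1/8 ✓
b·Ac²: (-121/576)·(-48/121) = 1/12 ✓
b·A²c: 7/36·3/14 = 1/24 ✓; 4 stages ⇒ order 4.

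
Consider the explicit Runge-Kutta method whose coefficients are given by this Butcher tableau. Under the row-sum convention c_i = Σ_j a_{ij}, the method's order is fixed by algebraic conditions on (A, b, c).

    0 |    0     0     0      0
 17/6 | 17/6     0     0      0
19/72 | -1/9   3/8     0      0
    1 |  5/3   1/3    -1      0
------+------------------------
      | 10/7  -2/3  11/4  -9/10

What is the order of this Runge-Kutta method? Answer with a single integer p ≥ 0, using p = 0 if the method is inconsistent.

0

b = (10/7, -2/3, 11/4, -9/10)
c = (0, 17/6, 19/72, 1)
Ac = (0, 0, 17/16, 49/72)
Σ b_i: 10/7·1 + (-2/3)·1 + 11/4·1 + (-9/10)·1 = 1097/420 ≠ 1 ⇒ order 0.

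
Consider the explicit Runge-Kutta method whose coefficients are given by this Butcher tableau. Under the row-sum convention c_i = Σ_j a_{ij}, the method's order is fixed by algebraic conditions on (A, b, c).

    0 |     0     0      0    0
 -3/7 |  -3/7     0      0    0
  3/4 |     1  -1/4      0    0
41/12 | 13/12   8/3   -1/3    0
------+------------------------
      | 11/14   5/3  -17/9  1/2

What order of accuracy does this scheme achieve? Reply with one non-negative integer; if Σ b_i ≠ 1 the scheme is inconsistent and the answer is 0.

0

b = (11/14, 5/3, -17/9, 1/2)
c = (0, -3/7, 3/4, 41/12)
Ac = (0, 0, 3/28, -39/28)
Σ b_i: 11/14·1 + 5/3·1 + (-17/9)·1 + 1/2·1 = 67/63 ≠ 1 ⇒ order 0.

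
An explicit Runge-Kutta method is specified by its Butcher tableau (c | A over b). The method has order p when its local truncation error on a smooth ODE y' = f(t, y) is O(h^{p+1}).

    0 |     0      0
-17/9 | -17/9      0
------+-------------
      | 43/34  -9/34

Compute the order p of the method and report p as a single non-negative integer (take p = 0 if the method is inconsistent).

b = (43/34, -9/34)
c = (0, -17/9)
Σ b_i: 43/34·1 + (-9/34)·1 = 1 ✓
b·c: (-9/34)·(-17/9) = 1/2 ✓; 2 stages ⇒ order 2.

2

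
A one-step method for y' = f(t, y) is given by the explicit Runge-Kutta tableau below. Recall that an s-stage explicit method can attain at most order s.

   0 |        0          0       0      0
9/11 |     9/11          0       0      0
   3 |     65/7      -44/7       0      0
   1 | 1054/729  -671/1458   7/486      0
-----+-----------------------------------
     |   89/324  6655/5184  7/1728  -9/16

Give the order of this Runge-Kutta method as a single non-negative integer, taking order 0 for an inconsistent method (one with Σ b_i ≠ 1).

b = (89/324, 6655/5184, 7/1728, -9/16)
c = (0, 9/11, 3, 1)
Ac = (0, 0, -36/7, -1/3)
Σ b_i: 89/324·1 + 6655/5184·1 + 7/1728·1 + (-9/16)·1 = 1 ✓
b·c: 6655/5184·9/11 + 7/1728·3 + (-9/16)·1 = 1/2 ✓
b·c²: 6655/5184·81/121 + 7/1728·9 + (-9/16)·1 = 1/3 ✓
b·Ac: 7/1728·(-36/7) + (-9/16)·(-1/3) = 1/6 ✓
b·c³: 6655/5184·729/1331 + 7/1728·27 + (-9/16)·1 = 1/4 ✓
b·(c∘Ac): 7/1728·(-108/7) + (-9/16)·(-1/3) = 1/8 ✓
b·Ac²: 7/1728·(-324/77) + (-9/16)·(-53/297) = 1/12 ✓
b·A²c: (-9/16)·(-2/27) = 1/24 ✓; 4 stages ⇒ order 4.

4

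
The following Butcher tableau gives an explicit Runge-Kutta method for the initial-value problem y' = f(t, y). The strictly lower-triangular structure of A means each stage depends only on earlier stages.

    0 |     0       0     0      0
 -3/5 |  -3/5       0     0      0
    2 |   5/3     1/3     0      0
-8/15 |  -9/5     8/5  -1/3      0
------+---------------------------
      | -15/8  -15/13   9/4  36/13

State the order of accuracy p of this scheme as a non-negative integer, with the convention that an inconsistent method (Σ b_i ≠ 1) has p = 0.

0

b = (-15/8, -15/13, 9/4, 36/13)
c = (0, -3/5, 2, -8/15)
Ac = (0, 0, -1/5, -122/75)
Σ b_i: (-15/8)·1 + (-15/13)·1 + 9/4·1 + 36/13·1 = 207/104 ≠ 1 ⇒ order 0.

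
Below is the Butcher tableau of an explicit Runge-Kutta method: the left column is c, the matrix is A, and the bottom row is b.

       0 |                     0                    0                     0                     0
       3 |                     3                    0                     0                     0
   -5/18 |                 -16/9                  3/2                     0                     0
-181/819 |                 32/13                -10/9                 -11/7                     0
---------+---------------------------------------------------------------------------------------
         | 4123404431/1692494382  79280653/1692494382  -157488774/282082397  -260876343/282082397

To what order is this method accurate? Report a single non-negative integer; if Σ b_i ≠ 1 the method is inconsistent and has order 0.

3

b = (4123404431/1692494382, 79280653/1692494382, -157488774/282082397, -260876343/282082397)
c = (0, 3, -5/18, -181/819)
Ac = (0, 0, 9/2, -365/126)
Σ b_i: 4123404431/1692494382·1 + 79280653/1692494382·1 + (-157488774/282082397)·1 + (-260876343/282082397)·1 = 1 ✓
b·c: 79280653/1692494382·3 + (-157488774/282082397)·(-5/18) + (-260876343/282082397)·(-181/819) = 1/2 ✓
b·c²: 79280653/1692494382·9 + (-157488774/282082397)·25/324 + (-260876343/282082397)·32761/670761 = 1/3 ✓
b·Ac: (-157488774/282082397)·9/2 + (-260876343/282082397)·(-365/126) = 1/6 ✓
b·c³: 79280653/1692494382·27 + (-157488774/282082397)·(-125/5832) + (-260876343/282082397)·(-5929741/549353259) = 10701346914847/8316917393148 ≠ 1/4 ⇒ order 3.
b·(c∘Ac): (-157488774/282082397)·(-5/4) + (-260876343/282082397)·66065/103194 = 805880450/7616224719 ≠ 1/8
b·Ac²: (-157488774/282082397)·27/2 + (-260876343/282082397)·(-22955/2268) = 55544055773/30464898876 ≠ 1/12
b·A²c: (-260876343/282082397)·(-99/14) = 3689536851/564164794 ≠ 1/24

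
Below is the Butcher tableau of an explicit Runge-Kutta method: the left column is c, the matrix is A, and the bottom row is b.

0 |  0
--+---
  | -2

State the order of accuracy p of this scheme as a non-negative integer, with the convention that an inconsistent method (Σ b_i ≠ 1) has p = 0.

b = (-2)
c = (0)
Σ b_i: (-2)·1 = -2 ≠ 1 ⇒ order 0.

0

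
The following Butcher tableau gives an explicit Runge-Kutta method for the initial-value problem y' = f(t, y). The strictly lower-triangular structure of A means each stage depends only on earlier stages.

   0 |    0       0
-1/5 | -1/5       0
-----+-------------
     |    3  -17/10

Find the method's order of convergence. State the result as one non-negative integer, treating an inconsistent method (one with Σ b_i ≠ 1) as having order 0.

0

b = (3, -17/10)
c = (0, -1/5)
Σ b_i: 3·1 + (-17/10)·1 = 13/10 ≠ 1 ⇒ order 0.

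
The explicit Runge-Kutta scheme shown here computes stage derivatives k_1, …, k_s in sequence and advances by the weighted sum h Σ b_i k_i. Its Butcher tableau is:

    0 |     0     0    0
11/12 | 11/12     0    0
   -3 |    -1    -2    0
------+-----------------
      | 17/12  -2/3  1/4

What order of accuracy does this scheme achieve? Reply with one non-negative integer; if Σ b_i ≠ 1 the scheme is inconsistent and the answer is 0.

b = (17/12, -2/3, 1/4)
c = (0, 11/12, -3)
Ac = (0, 0, -11/6)
Σ b_i: 17/12·1 + (-2/3)·1 + 1/4·1 = 1 ✓
b·c: (-2/3)·11/12 + 1/4·(-3) = -49/36 ≠ 1/2 ⇒ order 1.

1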